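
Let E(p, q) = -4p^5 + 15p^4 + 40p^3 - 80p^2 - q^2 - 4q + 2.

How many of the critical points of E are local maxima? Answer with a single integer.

2

E separates as a function of p plus a function of q, so ∇E=0 decouples.
∂E/∂p = -20p(p - 4)(p - 1)(p + 2) = 0 at p ∈ {-2, 0, 1, 4}; ∂E/∂q = -2(q + 2) = 0 at q ∈ {-2}.
The Hessian is diagonal: diag(E_pp, E_qq). Second derivatives: E_pp(-2)=720, E_pp(0)=-160, E_pp(1)=180, E_pp(4)=-1440; E_qq(-2)=-2.
Local maxima occur where both diagonal entries negative: (0, -2), (4, -2). Count: 2.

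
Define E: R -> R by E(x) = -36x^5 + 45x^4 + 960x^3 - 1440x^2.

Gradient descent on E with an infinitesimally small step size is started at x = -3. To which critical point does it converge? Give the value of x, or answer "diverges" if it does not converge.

E'(x) = -180x(x - 4)(x - 1)(x + 4), so E'(-3) = 15120.
Gradient descent moves in the -E' direction, i.e. x is decreasing.
The nearest critical point in that direction is x = -4, where E'' = 28800 > 0 (a local minimum). The iterate converges there.

-4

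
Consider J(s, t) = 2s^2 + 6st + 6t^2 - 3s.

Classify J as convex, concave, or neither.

J is quadratic, so its Hessian is the constant matrix H = [[4, 6], [6, 12]].
det(H) = 12, tr(H) = 16.
det(H) > 0 and tr(H) > 0, so H is positive definite everywhere: convex.

convex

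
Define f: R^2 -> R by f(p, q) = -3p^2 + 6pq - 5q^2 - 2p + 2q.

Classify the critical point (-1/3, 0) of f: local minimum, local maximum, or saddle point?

local maximum

The Hessian of f is constant: H = [[-6, 6], [6, -10]].
det(H) = (-6)·(-10) − 6² = 24.
det(H) > 0 and tr(H) = -16 < 0, so H is negative definite and the point is a local maximum.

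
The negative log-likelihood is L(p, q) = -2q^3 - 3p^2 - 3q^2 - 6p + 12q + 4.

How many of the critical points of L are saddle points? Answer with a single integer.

1

L separates as a function of p plus a function of q, so ∇L=0 decouples.
∂L/∂p = -6(p + 1) = 0 at p ∈ {-1}; ∂L/∂q = -6(q - 1)(q + 2) = 0 at q ∈ {-2, 1}.
The Hessian is diagonal: diag(L_pp, L_qq). Second derivatives: L_pp(-1)=-6; L_qq(-2)=18, L_qq(1)=-18.
Saddle points occur where the two diagonal entries have opposite signs: (-1, -2). Count: 1.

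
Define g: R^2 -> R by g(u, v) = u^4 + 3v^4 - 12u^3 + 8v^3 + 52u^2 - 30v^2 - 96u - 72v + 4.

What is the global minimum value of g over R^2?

-212

g(u,v) separates as P(u) + Q(v) + 4, so its minimum is min P + min Q + 4.
P'(u) = 4(u - 4)(u - 3)(u - 2) vanishes at u ∈ {2, 3, 4}; Q'(v) = 12(v - 2)(v + 1)(v + 3) vanishes at v ∈ {-3, -1, 2}.
Local minima of P (where P''>0): P(2)=-64, P(4)=-64. Local minima of Q: Q(-3)=-27, Q(2)=-152.
So the global minimum of g is P(2) + Q(2) + 4 = -64 − 152 + 4 = -212, attained at (2, 2).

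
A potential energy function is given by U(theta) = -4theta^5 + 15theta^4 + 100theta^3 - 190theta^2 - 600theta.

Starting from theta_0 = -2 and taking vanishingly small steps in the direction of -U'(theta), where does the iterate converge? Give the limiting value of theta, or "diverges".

-3

U'(theta) = -20(theta - 5)(theta - 2)(theta + 1)(theta + 3), so U'(-2) = 560.
Gradient descent moves in the -U' direction, i.e. theta is decreasing.
The nearest critical point in that direction is theta = -3, where U'' = 1600 > 0 (a local minimum). The iterate converges there.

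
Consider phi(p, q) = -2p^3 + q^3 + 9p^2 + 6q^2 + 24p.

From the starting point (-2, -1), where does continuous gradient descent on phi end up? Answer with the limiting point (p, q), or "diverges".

phi is separable, so gradient descent decouples: p follows -∂phi/∂p, q follows -∂phi/∂q.
∂phi/∂p = -6(p - 4)(p + 1); at p=-2 this is -36, so p increases.
∂phi/∂q = 3q(q + 4); at q=-1 this is -9, so q increases.
p converges to its nearest critical value -1 (a local min of the p-part); q converges to 0. The iterate converges to (-1, 0).

(-1, 0)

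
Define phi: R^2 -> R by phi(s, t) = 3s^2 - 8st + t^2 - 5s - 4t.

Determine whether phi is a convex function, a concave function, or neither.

neither

phi is quadratic, so its Hessian is the constant matrix H = [[6, -8], [-8, 2]].
det(H) = -52, tr(H) = 8.
det(H) < 0, so H is indefinite: neither convex nor concave.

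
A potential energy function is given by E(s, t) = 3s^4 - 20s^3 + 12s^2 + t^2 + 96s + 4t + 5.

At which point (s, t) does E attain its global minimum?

(-1, -2)

E(s,t) separates as P(s) + Q(t) + 5, so its minimum is min P + min Q + 5.
P'(s) = 12(s - 4)(s - 2)(s + 1) vanishes at s ∈ {-1, 2, 4}; Q'(t) = 2(t + 2) vanishes at t ∈ {-2}.
Local minima of P (where P''>0): P(-1)=-61, P(4)=64. Local minima of Q: Q(-2)=-4.
So the global minimum of E is P(-1) + Q(-2) + 5 = -61 − 4 + 5 = -60, attained at (-1, -2).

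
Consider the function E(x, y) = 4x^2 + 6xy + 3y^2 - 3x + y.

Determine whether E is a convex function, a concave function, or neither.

convex

E is quadratic, so its Hessian is the constant matrix H = [[8, 6], [6, 6]].
det(H) = 12, tr(H) = 14.
det(H) > 0 and tr(H) > 0, so H is positive definite everywhere: convex.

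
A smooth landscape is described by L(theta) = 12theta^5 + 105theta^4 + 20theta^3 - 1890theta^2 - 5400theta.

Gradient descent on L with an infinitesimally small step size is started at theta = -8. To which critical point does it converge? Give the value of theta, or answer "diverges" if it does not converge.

L'(theta) = 60(theta - 3)(theta + 2)(theta + 3)(theta + 5), so L'(-8) = 59400.
Gradient descent moves in the -L' direction, i.e. theta is decreasing.
There is no critical point below theta=-8, and L' keeps the same sign, so the iterate runs off to −∞.

diverges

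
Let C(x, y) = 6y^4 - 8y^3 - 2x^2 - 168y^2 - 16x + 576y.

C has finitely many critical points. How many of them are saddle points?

2

C separates as a function of x plus a function of y, so ∇C=0 decouples.
∂C/∂x = -4(x + 4) = 0 at x ∈ {-4}; ∂C/∂y = 24(y - 3)(y - 2)(y + 4) = 0 at y ∈ {-4, 2, 3}.
The Hessian is diagonal: diag(C_xx, C_yy). Second derivatives: C_xx(-4)=-4; C_yy(-4)=1008, C_yy(2)=-144, C_yy(3)=168.
Saddle points occur where the two diagonal entries have opposite signs: (-4, -4), (-4, 3). Count: 2.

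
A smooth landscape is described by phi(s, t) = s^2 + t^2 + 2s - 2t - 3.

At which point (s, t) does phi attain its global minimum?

phi(s,t) separates as P(s) + Q(t) − 3, so its minimum is min P + min Q − 3.
P'(s) = 2s + 2 vanishes at s ∈ {-1}; Q'(t) = 2(t - 1) vanishes at t ∈ {1}.
Local minima of P (where P''>0): P(-1)=-1. Local minima of Q: Q(1)=-1.
So the global minimum of phi is P(-1) + Q(1) − 3 = -1 − 1 − 3 = -5, attained at (-1, 1).

(-1, 1)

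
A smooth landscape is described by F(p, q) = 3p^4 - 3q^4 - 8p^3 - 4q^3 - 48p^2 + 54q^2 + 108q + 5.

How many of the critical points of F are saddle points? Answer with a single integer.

5

F separates as a function of p plus a function of q, so ∇F=0 decouples.
∂F/∂p = 12p(p - 4)(p + 2) = 0 at p ∈ {-2, 0, 4}; ∂F/∂q = -12(q - 3)(q + 1)(q + 3) = 0 at q ∈ {-3, -1, 3}.
The Hessian is diagonal: diag(F_pp, F_qq). Second derivatives: F_pp(-2)=144, F_pp(0)=-96, F_pp(4)=288; F_qq(-3)=-144, F_qq(-1)=96, F_qq(3)=-288.
Saddle points occur where the two diagonal entries have opposite signs: (-2, -3), (-2, 3), (0, -1), (4, -3), (4, 3). Count: 5.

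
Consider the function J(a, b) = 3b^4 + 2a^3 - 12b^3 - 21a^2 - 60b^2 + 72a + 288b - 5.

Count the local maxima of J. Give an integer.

1

J separates as a function of a plus a function of b, so ∇J=0 decouples.
∂J/∂a = 6(a - 4)(a - 3) = 0 at a ∈ {3, 4}; ∂J/∂b = 12(b - 4)(b - 2)(b + 3) = 0 at b ∈ {-3, 2, 4}.
The Hessian is diagonal: diag(J_aa, J_bb). Second derivatives: J_aa(3)=-6, J_aa(4)=6; J_bb(-3)=420, J_bb(2)=-120, J_bb(4)=168.
Local maxima occur where both diagonal entries negative: (3, 2). Count: 1.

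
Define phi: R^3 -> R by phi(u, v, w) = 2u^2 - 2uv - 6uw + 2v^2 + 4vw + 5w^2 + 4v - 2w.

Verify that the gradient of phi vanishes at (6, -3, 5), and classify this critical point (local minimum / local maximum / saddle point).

local minimum

∇phi = (4u - 2v - 6w, -2u + 4v + 4w + 4, -6u + 4v + 10w - 2); substituting (6, -3, 5) gives ∇phi = (0, 0, 0), so (6, -3, 5) is indeed a critical point.
The Hessian is constant: H = [[4, -2, -6], [-2, 4, 4], [-6, 4, 10]].
Leading principal minors: Δ₁ = 4, Δ₂ = 12, Δ₃ = 8.
All leading minors are positive, so H is positive definite: a local minimum.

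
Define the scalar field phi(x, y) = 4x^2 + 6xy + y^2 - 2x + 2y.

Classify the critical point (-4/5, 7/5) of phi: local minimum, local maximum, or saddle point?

The Hessian of phi is constant: H = [[8, 6], [6, 2]].
det(H) = 8·2 − 6² = -20.
Since det(H) < 0, H is indefinite and the critical point is a saddle point.

saddle point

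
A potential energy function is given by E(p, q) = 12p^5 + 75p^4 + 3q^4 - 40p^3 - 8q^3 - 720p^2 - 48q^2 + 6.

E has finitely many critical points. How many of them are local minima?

E separates as a function of p plus a function of q, so ∇E=0 decouples.
∂E/∂p = 60p(p - 2)(p + 3)(p + 4) = 0 at p ∈ {-4, -3, 0, 2}; ∂E/∂q = 12q(q - 4)(q + 2) = 0 at q ∈ {-2, 0, 4}.
The Hessian is diagonal: diag(E_pp, E_qq). Second derivatives: E_pp(-4)=-1440, E_pp(-3)=900, E_pp(0)=-1440, E_pp(2)=3600; E_qq(-2)=144, E_qq(0)=-96, E_qq(4)=288.
Local minima occur where both diagonal entries positive: (-3, -2), (-3, 4), (2, -2), (2, 4). Count: 4.

4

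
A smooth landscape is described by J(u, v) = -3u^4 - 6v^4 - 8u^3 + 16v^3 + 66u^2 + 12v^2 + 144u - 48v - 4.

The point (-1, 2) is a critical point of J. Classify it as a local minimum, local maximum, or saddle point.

saddle point

The mixed partial ∂²J/∂u∂v is 0, so the Hessian at any point is diag(J_uu, J_vv) = diag(12(-3u^2 - 4u + 11), 24(-3v^2 + 4v + 1)).
At (-1, 2): H = diag(144, -72).
The eigenvalues have opposite signs, so H is indefinite: a saddle point.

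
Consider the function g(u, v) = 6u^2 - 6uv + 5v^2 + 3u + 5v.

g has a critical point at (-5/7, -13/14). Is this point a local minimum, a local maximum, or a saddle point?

The Hessian of g is constant: H = [[12, -6], [-6, 10]].
det(H) = 12·10 − (-6)² = 84.
det(H) > 0 and tr(H) = 22 > 0, so H is positive definite and the point is a local minimum.

local minimum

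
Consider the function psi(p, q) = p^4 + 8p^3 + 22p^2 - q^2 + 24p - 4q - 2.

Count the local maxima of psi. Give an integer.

psi separates as a function of p plus a function of q, so ∇psi=0 decouples.
∂psi/∂p = 4(p + 1)(p + 2)(p + 3) = 0 at p ∈ {-3, -2, -1}; ∂psi/∂q = -2(q + 2) = 0 at q ∈ {-2}.
The Hessian is diagonal: diag(psi_pp, psi_qq). Second derivatives: psi_pp(-3)=8, psi_pp(-2)=-4, psi_pp(-1)=8; psi_qq(-2)=-2.
Local maxima occur where both diagonal entries negative: (-2, -2). Count: 1.

1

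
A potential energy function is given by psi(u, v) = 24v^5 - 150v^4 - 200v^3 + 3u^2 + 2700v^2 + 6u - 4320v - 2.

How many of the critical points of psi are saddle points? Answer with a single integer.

2

psi separates as a function of u plus a function of v, so ∇psi=0 decouples.
∂psi/∂u = 6(u + 1) = 0 at u ∈ {-1}; ∂psi/∂v = 120(v - 4)(v - 3)(v - 1)(v + 3) = 0 at v ∈ {-3, 1, 3, 4}.
The Hessian is diagonal: diag(psi_uu, psi_vv). Second derivatives: psi_uu(-1)=6; psi_vv(-3)=-20160, psi_vv(1)=2880, psi_vv(3)=-1440, psi_vv(4)=2520.
Saddle points occur where the two diagonal entries have opposite signs: (-1, -3), (-1, 3). Count: 2.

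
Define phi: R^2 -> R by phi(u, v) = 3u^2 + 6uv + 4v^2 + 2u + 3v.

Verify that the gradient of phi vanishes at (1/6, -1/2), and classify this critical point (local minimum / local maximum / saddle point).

∇phi = (6u + 6v + 2, 6u + 8v + 3); substituting (1/6, -1/2) gives ∇phi = (0, 0), so (1/6, -1/2) is indeed a critical point.
The Hessian of phi is constant: H = [[6, 6], [6, 8]].
det(H) = 6·8 − 6² = 12.
det(H) > 0 and tr(H) = 14 > 0, so H is positive definite and the point is a local minimum.

local minimum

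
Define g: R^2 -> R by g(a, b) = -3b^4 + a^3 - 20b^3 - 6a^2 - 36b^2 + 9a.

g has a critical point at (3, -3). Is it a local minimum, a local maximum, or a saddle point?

saddle point

The mixed partial ∂²g/∂a∂b is 0, so the Hessian at any point is diag(g_aa, g_bb) = diag(6(a - 2), -12(3b^2 + 10b + 6)).
At (3, -3): H = diag(6, -36).
The eigenvalues have opposite signs, so H is indefinite: a saddle point.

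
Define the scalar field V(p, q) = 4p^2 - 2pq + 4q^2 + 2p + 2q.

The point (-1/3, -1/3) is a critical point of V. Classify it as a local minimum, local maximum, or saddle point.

The Hessian of V is constant: H = [[8, -2], [-2, 8]].
det(H) = 8·8 − (-2)² = 60.
det(H) > 0 and tr(H) = 16 > 0, so H is positive definite and the point is a local minimum.

local minimum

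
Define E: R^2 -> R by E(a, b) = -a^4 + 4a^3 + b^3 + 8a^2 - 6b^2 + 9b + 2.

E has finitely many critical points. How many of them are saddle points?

3

E separates as a function of a plus a function of b, so ∇E=0 decouples.
∂E/∂a = -4a(a - 4)(a + 1) = 0 at a ∈ {-1, 0, 4}; ∂E/∂b = 3(b - 3)(b - 1) = 0 at b ∈ {1, 3}.
The Hessian is diagonal: diag(E_aa, E_bb). Second derivatives: E_aa(-1)=-20, E_aa(0)=16, E_aa(4)=-80; E_bb(1)=-6, E_bb(3)=6.
Saddle points occur where the two diagonal entries have opposite signs: (-1, 3), (0, 1), (4, 3). Count: 3.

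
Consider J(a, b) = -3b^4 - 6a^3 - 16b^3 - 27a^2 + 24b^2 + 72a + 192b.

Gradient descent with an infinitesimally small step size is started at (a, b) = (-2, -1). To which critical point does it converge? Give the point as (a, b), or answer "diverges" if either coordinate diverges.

J is separable, so gradient descent decouples: a follows -∂J/∂a, b follows -∂J/∂b.
∂J/∂a = -18(a - 1)(a + 4); at a=-2 this is 108, so a decreases.
∂J/∂b = -12(b - 2)(b + 2)(b + 4); at b=-1 this is 108, so b decreases.
a converges to its nearest critical value -4 (a local min of the a-part); b converges to -2. The iterate converges to (-4, -2).

(-4, -2)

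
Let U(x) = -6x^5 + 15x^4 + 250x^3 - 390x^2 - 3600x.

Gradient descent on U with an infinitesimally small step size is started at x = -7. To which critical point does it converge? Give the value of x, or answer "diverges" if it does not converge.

-4

U'(x) = -30(x - 5)(x - 3)(x + 2)(x + 4), so U'(-7) = -54000.
Gradient descent moves in the -U' direction, i.e. x is increasing.
The nearest critical point in that direction is x = -4, where U'' = 3780 > 0 (a local minimum). The iterate converges there.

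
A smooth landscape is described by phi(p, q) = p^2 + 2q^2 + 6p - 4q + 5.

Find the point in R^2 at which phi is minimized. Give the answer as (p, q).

phi(p,q) separates as A(p) + B(q) + 5, so its minimum is min A + min B + 5.
A'(p) = 2p + 6 vanishes at p ∈ {-3}; B'(q) = 4q - 4 vanishes at q ∈ {1}.
Local minima of A (where A''>0): A(-3)=-9. Local minima of B: B(1)=-2.
So the global minimum of phi is A(-3) + B(1) + 5 = -9 − 2 + 5 = -6, attained at (-3, 1).

(-3, 1)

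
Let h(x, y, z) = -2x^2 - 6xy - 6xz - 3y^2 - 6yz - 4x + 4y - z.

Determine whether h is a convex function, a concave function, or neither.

neither

h is quadratic, so its Hessian is the constant matrix H = [[-4, -6, -6], [-6, -6, -6], [-6, -6, 0]].
Leading principal minors: -4, -12, -72.
Neither pattern holds ⇒ H is indefinite ⇒ neither convex nor concave.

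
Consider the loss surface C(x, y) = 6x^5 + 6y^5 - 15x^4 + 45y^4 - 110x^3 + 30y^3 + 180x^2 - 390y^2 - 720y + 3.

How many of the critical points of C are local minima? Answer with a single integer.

C separates as a function of x plus a function of y, so ∇C=0 decouples.
∂C/∂x = 30x(x - 4)(x - 1)(x + 3) = 0 at x ∈ {-3, 0, 1, 4}; ∂C/∂y = 30(y - 2)(y + 1)(y + 3)(y + 4) = 0 at y ∈ {-4, -3, -1, 2}.
The Hessian is diagonal: diag(C_xx, C_yy). Second derivatives: C_xx(-3)=-2520, C_xx(0)=360, C_xx(1)=-360, C_xx(4)=2520; C_yy(-4)=-540, C_yy(-3)=300, C_yy(-1)=-540, C_yy(2)=2700.
Local minima occur where both diagonal entries positive: (0, -3), (0, 2), (4, -3), (4, 2). Count: 4.

4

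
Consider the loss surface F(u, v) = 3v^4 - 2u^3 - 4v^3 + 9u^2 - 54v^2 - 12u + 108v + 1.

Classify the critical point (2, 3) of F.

The mixed partial ∂²F/∂u∂v is 0, so the Hessian at any point is diag(F_uu, F_vv) = diag(6(-2u + 3), 12(3v^2 - 2v - 9)).
At (2, 3): H = diag(-6, 144).
The eigenvalues have opposite signs, so H is indefinite: a saddle point.

saddle point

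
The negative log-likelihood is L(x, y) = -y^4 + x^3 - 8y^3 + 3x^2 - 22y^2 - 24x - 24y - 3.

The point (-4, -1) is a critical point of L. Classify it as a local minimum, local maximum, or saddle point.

local maximum

The mixed partial ∂²L/∂x∂y is 0, so the Hessian at any point is diag(L_xx, L_yy) = diag(6(x + 1), -4(3y^2 + 12y + 11)).
At (-4, -1): H = diag(-18, -8).
Both eigenvalues are negative, so H is negative definite: a local maximum.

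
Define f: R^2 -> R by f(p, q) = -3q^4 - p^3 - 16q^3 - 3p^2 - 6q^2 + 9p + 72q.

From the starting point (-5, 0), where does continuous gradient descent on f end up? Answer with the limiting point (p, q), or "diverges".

f is separable, so gradient descent decouples: p follows -∂f/∂p, q follows -∂f/∂q.
∂f/∂p = -3(p - 1)(p + 3); at p=-5 this is -36, so p increases.
∂f/∂q = -12(q - 1)(q + 2)(q + 3); at q=0 this is 72, so q decreases.
p converges to its nearest critical value -3 (a local min of the p-part); q converges to -2. The iterate converges to (-3, -2).

(-3, -2)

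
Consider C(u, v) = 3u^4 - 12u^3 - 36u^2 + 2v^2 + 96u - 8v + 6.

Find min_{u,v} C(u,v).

C(u,v) separates as P(u) + Q(v) + 6, so its minimum is min P + min Q + 6.
P'(u) = 12(u - 4)(u - 1)(u + 2) vanishes at u ∈ {-2, 1, 4}; Q'(v) = 4v - 8 vanishes at v ∈ {2}.
Local minima of P (where P''>0): P(-2)=-192, P(4)=-192. Local minima of Q: Q(2)=-8.
So the global minimum of C is P(-2) + Q(2) + 6 = -192 − 8 + 6 = -194, attained at (-2, 2).

-194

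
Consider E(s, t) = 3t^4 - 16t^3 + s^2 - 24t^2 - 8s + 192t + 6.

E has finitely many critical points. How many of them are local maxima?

E separates as a function of s plus a function of t, so ∇E=0 decouples.
∂E/∂s = 2(s - 4) = 0 at s ∈ {4}; ∂E/∂t = 12(t - 4)(t - 2)(t + 2) = 0 at t ∈ {-2, 2, 4}.
The Hessian is diagonal: diag(E_ss, E_tt). Second derivatives: E_ss(4)=2; E_tt(-2)=288, E_tt(2)=-96, E_tt(4)=144.
Local maxima occur where both diagonal entries negative: none. Count: 0.

0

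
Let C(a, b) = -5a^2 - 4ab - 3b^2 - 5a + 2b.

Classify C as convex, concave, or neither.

C is quadratic, so its Hessian is the constant matrix H = [[-10, -4], [-4, -6]].
det(H) = 44, tr(H) = -16.
det(H) > 0 and tr(H) < 0, so H is negative definite everywhere: concave.

concave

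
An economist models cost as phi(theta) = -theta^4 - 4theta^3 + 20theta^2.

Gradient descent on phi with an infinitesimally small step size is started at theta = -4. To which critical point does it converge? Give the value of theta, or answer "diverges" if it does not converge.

phi'(theta) = -4theta(theta - 2)(theta + 5), so phi'(-4) = -96.
Gradient descent moves in the -phi' direction, i.e. theta is increasing.
The nearest critical point in that direction is theta = 0, where phi'' = 40 > 0 (a local minimum). The iterate converges there.

0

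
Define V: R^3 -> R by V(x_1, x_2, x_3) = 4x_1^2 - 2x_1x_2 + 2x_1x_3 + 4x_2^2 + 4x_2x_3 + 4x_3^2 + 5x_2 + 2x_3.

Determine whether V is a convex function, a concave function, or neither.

V is quadratic, so its Hessian is the constant matrix H = [[8, -2, 2], [-2, 8, 4], [2, 4, 8]].
Leading principal minors: 8, 60, 288.
All positive ⇒ H ≻ 0 ⇒ convex.

convex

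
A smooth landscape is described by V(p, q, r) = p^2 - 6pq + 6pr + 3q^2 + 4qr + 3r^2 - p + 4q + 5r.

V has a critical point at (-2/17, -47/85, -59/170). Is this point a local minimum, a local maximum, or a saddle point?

saddle point

The Hessian is constant: H = [[2, -6, 6], [-6, 6, 4], [6, 4, 6]].
Leading principal minors: Δ₁ = 2, Δ₂ = -24, Δ₃ = -680.
The minors fit neither the all-positive nor the alternating-sign pattern, so H is indefinite: a saddle point.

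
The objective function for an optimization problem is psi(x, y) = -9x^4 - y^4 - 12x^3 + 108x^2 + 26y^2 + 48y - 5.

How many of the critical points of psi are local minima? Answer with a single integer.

psi separates as a function of x plus a function of y, so ∇psi=0 decouples.
∂psi/∂x = -36x(x - 2)(x + 3) = 0 at x ∈ {-3, 0, 2}; ∂psi/∂y = -4(y - 4)(y + 1)(y + 3) = 0 at y ∈ {-3, -1, 4}.
The Hessian is diagonal: diag(psi_xx, psi_yy). Second derivatives: psi_xx(-3)=-540, psi_xx(0)=216, psi_xx(2)=-360; psi_yy(-3)=-56, psi_yy(-1)=40, psi_yy(4)=-140.
Local minima occur where both diagonal entries positive: (0, -1). Count: 1.

1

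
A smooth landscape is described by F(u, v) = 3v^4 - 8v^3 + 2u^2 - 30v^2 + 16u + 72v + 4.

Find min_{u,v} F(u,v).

F(u,v) separates as P(u) + Q(v) + 4, so its minimum is min P + min Q + 4.
P'(u) = 4u + 16 vanishes at u ∈ {-4}; Q'(v) = 12(v - 3)(v - 1)(v + 2) vanishes at v ∈ {-2, 1, 3}.
Local minima of P (where P''>0): P(-4)=-32. Local minima of Q: Q(-2)=-152, Q(3)=-27.
So the global minimum of F is P(-4) + Q(-2) + 4 = -32 − 152 + 4 = -180, attained at (-4, -2).

-180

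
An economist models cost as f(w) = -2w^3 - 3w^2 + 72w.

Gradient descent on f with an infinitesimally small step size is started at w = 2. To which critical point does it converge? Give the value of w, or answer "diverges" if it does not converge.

f'(w) = -6(w - 3)(w + 4), so f'(2) = 36.
Gradient descent moves in the -f' direction, i.e. w is decreasing.
The nearest critical point in that direction is w = -4, where f'' = 42 > 0 (a local minimum). The iterate converges there.

-4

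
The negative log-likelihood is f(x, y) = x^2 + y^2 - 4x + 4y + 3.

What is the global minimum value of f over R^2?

-5

f(x,y) separates as P(x) + Q(y) + 3, so its minimum is min P + min Q + 3.
P'(x) = 2x - 4 vanishes at x ∈ {2}; Q'(y) = 2y + 4 vanishes at y ∈ {-2}.
Local minima of P (where P''>0): P(2)=-4. Local minima of Q: Q(-2)=-4.
So the global minimum of f is P(2) + Q(-2) + 3 = -4 − 4 + 3 = -5, attained at (2, -2).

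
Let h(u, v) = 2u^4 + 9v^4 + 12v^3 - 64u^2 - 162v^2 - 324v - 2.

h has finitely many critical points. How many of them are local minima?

4

h separates as a function of u plus a function of v, so ∇h=0 decouples.
∂h/∂u = 8u(u - 4)(u + 4) = 0 at u ∈ {-4, 0, 4}; ∂h/∂v = 36(v - 3)(v + 1)(v + 3) = 0 at v ∈ {-3, -1, 3}.
The Hessian is diagonal: diag(h_uu, h_vv). Second derivatives: h_uu(-4)=256, h_uu(0)=-128, h_uu(4)=256; h_vv(-3)=432, h_vv(-1)=-288, h_vv(3)=864.
Local minima occur where both diagonal entries positive: (-4, -3), (-4, 3), (4, -3), (4, 3). Count: 4.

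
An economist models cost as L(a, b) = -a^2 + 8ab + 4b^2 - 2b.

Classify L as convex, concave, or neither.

neither

L is quadratic, so its Hessian is the constant matrix H = [[-2, 8], [8, 8]].
det(H) = -80, tr(H) = 6.
det(H) < 0, so H is indefinite: neither convex nor concave.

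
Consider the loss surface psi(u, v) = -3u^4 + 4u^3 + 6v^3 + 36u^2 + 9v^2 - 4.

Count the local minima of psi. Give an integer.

psi separates as a function of u plus a function of v, so ∇psi=0 decouples.
∂psi/∂u = -12u(u - 3)(u + 2) = 0 at u ∈ {-2, 0, 3}; ∂psi/∂v = 18v(v + 1) = 0 at v ∈ {-1, 0}.
The Hessian is diagonal: diag(psi_uu, psi_vv). Second derivatives: psi_uu(-2)=-120, psi_uu(0)=72, psi_uu(3)=-180; psi_vv(-1)=-18, psi_vv(0)=18.
Local minima occur where both diagonal entries positive: (0, 0). Count: 1.

1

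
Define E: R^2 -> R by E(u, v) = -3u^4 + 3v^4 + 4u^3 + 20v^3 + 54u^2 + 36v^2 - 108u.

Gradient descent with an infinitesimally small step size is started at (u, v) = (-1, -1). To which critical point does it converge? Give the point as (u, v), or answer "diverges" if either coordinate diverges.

(1, 0)

E is separable, so gradient descent decouples: u follows -∂E/∂u, v follows -∂E/∂v.
∂E/∂u = -12(u - 3)(u - 1)(u + 3); at u=-1 this is -192, so u increases.
∂E/∂v = 12v(v + 2)(v + 3); at v=-1 this is -24, so v increases.
u converges to its nearest critical value 1 (a local min of the u-part); v converges to 0. The iterate converges to (1, 0).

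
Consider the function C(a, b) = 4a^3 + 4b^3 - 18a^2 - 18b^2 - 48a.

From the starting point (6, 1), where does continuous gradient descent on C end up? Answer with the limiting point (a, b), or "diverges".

(4, 3)

C is separable, so gradient descent decouples: a follows -∂C/∂a, b follows -∂C/∂b.
∂C/∂a = 12(a - 4)(a + 1); at a=6 this is 168, so a decreases.
∂C/∂b = 12b(b - 3); at b=1 this is -24, so b increases.
a converges to its nearest critical value 4 (a local min of the a-part); b converges to 3. The iterate converges to (4, 3).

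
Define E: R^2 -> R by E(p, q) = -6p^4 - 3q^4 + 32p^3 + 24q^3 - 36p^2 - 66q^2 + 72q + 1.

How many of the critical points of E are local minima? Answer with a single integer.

E separates as a function of p plus a function of q, so ∇E=0 decouples.
∂E/∂p = -24p(p - 3)(p - 1) = 0 at p ∈ {0, 1, 3}; ∂E/∂q = -12(q - 3)(q - 2)(q - 1) = 0 at q ∈ {1, 2, 3}.
The Hessian is diagonal: diag(E_pp, E_qq). Second derivatives: E_pp(0)=-72, E_pp(1)=48, E_pp(3)=-144; E_qq(1)=-24, E_qq(2)=12, E_qq(3)=-24.
Local minima occur where both diagonal entries positive: (1, 2). Count: 1.

1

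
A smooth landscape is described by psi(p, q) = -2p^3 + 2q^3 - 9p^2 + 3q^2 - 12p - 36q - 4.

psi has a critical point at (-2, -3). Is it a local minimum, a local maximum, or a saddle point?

saddle point

The mixed partial ∂²psi/∂p∂q is 0, so the Hessian at any point is diag(psi_pp, psi_qq) = diag(-6(2p + 3), 6(2q + 1)).
At (-2, -3): H = diag(6, -30).
The eigenvalues have opposite signs, so H is indefinite: a saddle point.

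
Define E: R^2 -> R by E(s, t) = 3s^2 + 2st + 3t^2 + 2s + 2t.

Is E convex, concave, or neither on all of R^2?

convex

E is quadratic, so its Hessian is the constant matrix H = [[6, 2], [2, 6]].
det(H) = 32, tr(H) = 12.
det(H) > 0 and tr(H) > 0, so H is positive definite everywhere: convex.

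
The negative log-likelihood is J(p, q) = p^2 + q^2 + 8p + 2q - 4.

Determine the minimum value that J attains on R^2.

J(p,q) separates as A(p) + B(q) − 4, so its minimum is min A + min B − 4.
A'(p) = 2p + 8 vanishes at p ∈ {-4}; B'(q) = 2q + 2 vanishes at q ∈ {-1}.
Local minima of A (where A''>0): A(-4)=-16. Local minima of B: B(-1)=-1.
So the global minimum of J is A(-4) + B(-1) − 4 = -16 − 1 − 4 = -21, attained at (-4, -1).

-21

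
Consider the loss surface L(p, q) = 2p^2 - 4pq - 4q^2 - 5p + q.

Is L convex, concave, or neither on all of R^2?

neither

L is quadratic, so its Hessian is the constant matrix H = [[4, -4], [-4, -8]].
det(H) = -48, tr(H) = -4.
det(H) < 0, so H is indefinite: neither convex nor concave.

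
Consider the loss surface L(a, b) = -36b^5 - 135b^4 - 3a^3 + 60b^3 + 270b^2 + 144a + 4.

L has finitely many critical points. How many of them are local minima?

L separates as a function of a plus a function of b, so ∇L=0 decouples.
∂L/∂a = -9(a - 4)(a + 4) = 0 at a ∈ {-4, 4}; ∂L/∂b = -180b(b - 1)(b + 1)(b + 3) = 0 at b ∈ {-3, -1, 0, 1}.
The Hessian is diagonal: diag(L_aa, L_bb). Second derivatives: L_aa(-4)=72, L_aa(4)=-72; L_bb(-3)=4320, L_bb(-1)=-720, L_bb(0)=540, L_bb(1)=-1440.
Local minima occur where both diagonal entries positive: (-4, -3), (-4, 0). Count: 2.

2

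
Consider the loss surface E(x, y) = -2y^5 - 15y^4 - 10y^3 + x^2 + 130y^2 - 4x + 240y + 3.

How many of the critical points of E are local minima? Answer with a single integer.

2

E separates as a function of x plus a function of y, so ∇E=0 decouples.
∂E/∂x = 2(x - 2) = 0 at x ∈ {2}; ∂E/∂y = -10(y - 2)(y + 1)(y + 3)(y + 4) = 0 at y ∈ {-4, -3, -1, 2}.
The Hessian is diagonal: diag(E_xx, E_yy). Second derivatives: E_xx(2)=2; E_yy(-4)=180, E_yy(-3)=-100, E_yy(-1)=180, E_yy(2)=-900.
Local minima occur where both diagonal entries positive: (2, -4), (2, -1). Count: 2.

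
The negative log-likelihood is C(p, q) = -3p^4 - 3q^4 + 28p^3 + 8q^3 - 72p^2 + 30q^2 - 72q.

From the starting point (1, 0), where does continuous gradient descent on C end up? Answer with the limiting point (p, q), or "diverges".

(3, 1)

C is separable, so gradient descent decouples: p follows -∂C/∂p, q follows -∂C/∂q.
∂C/∂p = -12p(p - 4)(p - 3); at p=1 this is -72, so p increases.
∂C/∂q = -12(q - 3)(q - 1)(q + 2); at q=0 this is -72, so q increases.
p converges to its nearest critical value 3 (a local min of the p-part); q converges to 1. The iterate converges to (3, 1).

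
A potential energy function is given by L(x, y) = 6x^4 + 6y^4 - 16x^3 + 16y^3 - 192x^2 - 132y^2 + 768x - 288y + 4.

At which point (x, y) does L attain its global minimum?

(-4, 3)

L(x,y) separates as P(x) + Q(y) + 4, so its minimum is min P + min Q + 4.
P'(x) = 24(x - 4)(x - 2)(x + 4) vanishes at x ∈ {-4, 2, 4}; Q'(y) = 24(y - 3)(y + 1)(y + 4) vanishes at y ∈ {-4, -1, 3}.
Local minima of P (where P''>0): P(-4)=-3584, P(4)=512. Local minima of Q: Q(-4)=-448, Q(3)=-1134.
So the global minimum of L is P(-4) + Q(3) + 4 = -3584 − 1134 + 4 = -4714, attained at (-4, 3).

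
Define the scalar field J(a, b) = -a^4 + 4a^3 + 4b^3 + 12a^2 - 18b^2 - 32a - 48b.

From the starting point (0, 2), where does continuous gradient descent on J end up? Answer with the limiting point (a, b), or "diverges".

J is separable, so gradient descent decouples: a follows -∂J/∂a, b follows -∂J/∂b.
∂J/∂a = -4(a - 4)(a - 1)(a + 2); at a=0 this is -32, so a increases.
∂J/∂b = 12(b - 4)(b + 1); at b=2 this is -72, so b increases.
a converges to its nearest critical value 1 (a local min of the a-part); b converges to 4. The iterate converges to (1, 4).

(1, 4)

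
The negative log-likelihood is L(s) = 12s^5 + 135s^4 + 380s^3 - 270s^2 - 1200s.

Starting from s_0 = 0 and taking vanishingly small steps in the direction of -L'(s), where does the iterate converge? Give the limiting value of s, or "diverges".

L'(s) = 60(s - 1)(s + 1)(s + 4)(s + 5), so L'(0) = -1200.
Gradient descent moves in the -L' direction, i.e. s is increasing.
The nearest critical point in that direction is s = 1, where L'' = 3600 > 0 (a local minimum). The iterate converges there.

1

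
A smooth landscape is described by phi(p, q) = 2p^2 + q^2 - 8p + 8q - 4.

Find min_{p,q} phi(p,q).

phi(p,q) separates as A(p) + B(q) − 4, so its minimum is min A + min B − 4.
A'(p) = 4p - 8 vanishes at p ∈ {2}; B'(q) = 2q + 8 vanishes at q ∈ {-4}.
Local minima of A (where A''>0): A(2)=-8. Local minima of B: B(-4)=-16.
So the global minimum of phi is A(2) + B(-4) − 4 = -8 − 16 − 4 = -28, attained at (2, -4).

-28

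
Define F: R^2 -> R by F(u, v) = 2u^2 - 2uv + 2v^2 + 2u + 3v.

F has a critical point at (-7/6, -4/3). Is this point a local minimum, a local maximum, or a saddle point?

local minimum

The Hessian of F is constant: H = [[4, -2], [-2, 4]].
det(H) = 4·4 − (-2)² = 12.
det(H) > 0 and tr(H) = 8 > 0, so H is positive definite and the point is a local minimum.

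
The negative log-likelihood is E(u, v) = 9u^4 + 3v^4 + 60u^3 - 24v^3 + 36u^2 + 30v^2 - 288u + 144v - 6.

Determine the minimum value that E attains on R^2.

E(u,v) separates as P(u) + Q(v) − 6, so its minimum is min P + min Q − 6.
P'(u) = 36(u - 1)(u + 2)(u + 4) vanishes at u ∈ {-4, -2, 1}; Q'(v) = 12(v - 4)(v - 3)(v + 1) vanishes at v ∈ {-1, 3, 4}.
Local minima of P (where P''>0): P(-4)=192, P(1)=-183. Local minima of Q: Q(-1)=-87, Q(4)=288.
So the global minimum of E is P(1) + Q(-1) − 6 = -183 − 87 − 6 = -276, attained at (1, -1).

-276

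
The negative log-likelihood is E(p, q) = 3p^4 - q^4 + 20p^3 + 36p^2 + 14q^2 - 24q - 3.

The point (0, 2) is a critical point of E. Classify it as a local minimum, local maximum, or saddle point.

The mixed partial ∂²E/∂p∂q is 0, so the Hessian at any point is diag(E_pp, E_qq) = diag(12(3p^2 + 10p + 6), 4(-3q^2 + 7)).
At (0, 2): H = diag(72, -20).
The eigenvalues have opposite signs, so H is indefinite: a saddle point.

saddle point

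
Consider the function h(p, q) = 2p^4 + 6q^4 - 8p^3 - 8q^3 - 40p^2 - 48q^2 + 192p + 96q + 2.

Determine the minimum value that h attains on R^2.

h(p,q) separates as A(p) + B(q) + 2, so its minimum is min A + min B + 2.
A'(p) = 8(p - 4)(p - 2)(p + 3) vanishes at p ∈ {-3, 2, 4}; B'(q) = 24(q - 2)(q - 1)(q + 2) vanishes at q ∈ {-2, 1, 2}.
Local minima of A (where A''>0): A(-3)=-558, A(4)=128. Local minima of B: B(-2)=-224, B(2)=32.
So the global minimum of h is A(-3) + B(-2) + 2 = -558 − 224 + 2 = -780, attained at (-3, -2).

-780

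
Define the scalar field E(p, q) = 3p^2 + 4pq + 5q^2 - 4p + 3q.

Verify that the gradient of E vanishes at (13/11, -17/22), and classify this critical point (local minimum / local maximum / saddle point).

local minimum

∇E = (6p + 4q - 4, 4p + 10q + 3); substituting (13/11, -17/22) gives ∇E = (0, 0), so (13/11, -17/22) is indeed a critical point.
The Hessian of E is constant: H = [[6, 4], [4, 10]].
det(H) = 6·10 − 4² = 44.
det(H) > 0 and tr(H) = 16 > 0, so H is positive definite and the point is a local minimum.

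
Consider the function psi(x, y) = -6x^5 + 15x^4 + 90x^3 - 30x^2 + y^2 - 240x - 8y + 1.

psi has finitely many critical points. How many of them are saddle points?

2

psi separates as a function of x plus a function of y, so ∇psi=0 decouples.
∂psi/∂x = -30(x - 4)(x - 1)(x + 1)(x + 2) = 0 at x ∈ {-2, -1, 1, 4}; ∂psi/∂y = 2(y - 4) = 0 at y ∈ {4}.
The Hessian is diagonal: diag(psi_xx, psi_yy). Second derivatives: psi_xx(-2)=540, psi_xx(-1)=-300, psi_xx(1)=540, psi_xx(4)=-2700; psi_yy(4)=2.
Saddle points occur where the two diagonal entries have opposite signs: (-1, 4), (4, 4). Count: 2.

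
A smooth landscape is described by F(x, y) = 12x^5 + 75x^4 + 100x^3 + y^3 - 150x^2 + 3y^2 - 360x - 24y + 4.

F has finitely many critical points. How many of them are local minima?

F separates as a function of x plus a function of y, so ∇F=0 decouples.
∂F/∂x = 60(x - 1)(x + 1)(x + 2)(x + 3) = 0 at x ∈ {-3, -2, -1, 1}; ∂F/∂y = 3(y - 2)(y + 4) = 0 at y ∈ {-4, 2}.
The Hessian is diagonal: diag(F_xx, F_yy). Second derivatives: F_xx(-3)=-480, F_xx(-2)=180, F_xx(-1)=-240, F_xx(1)=1440; F_yy(-4)=-18, F_yy(2)=18.
Local minima occur where both diagonal entries positive: (-2, 2), (1, 2). Count: 2.

2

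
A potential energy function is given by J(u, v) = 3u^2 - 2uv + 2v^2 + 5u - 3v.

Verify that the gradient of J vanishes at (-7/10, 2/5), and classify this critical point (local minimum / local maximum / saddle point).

local minimum

∇J = (6u - 2v + 5, -2u + 4v - 3); substituting (-7/10, 2/5) gives ∇J = (0, 0), so (-7/10, 2/5) is indeed a critical point.
The Hessian of J is constant: H = [[6, -2], [-2, 4]].
det(H) = 6·4 − (-2)² = 20.
det(H) > 0 and tr(H) = 10 > 0, so H is positive definite and the point is a local minimum.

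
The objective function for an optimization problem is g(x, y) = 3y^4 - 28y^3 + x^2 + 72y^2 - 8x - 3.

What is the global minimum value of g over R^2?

g(x,y) separates as P(x) + Q(y) − 3, so its minimum is min P + min Q − 3.
P'(x) = 2x - 8 vanishes at x ∈ {4}; Q'(y) = 12y(y - 4)(y - 3) vanishes at y ∈ {0, 3, 4}.
Local minima of P (where P''>0): P(4)=-16. Local minima of Q: Q(0)=0, Q(4)=128.
So the global minimum of g is P(4) + Q(0) − 3 = -16 + 0 − 3 = -19, attained at (4, 0).

-19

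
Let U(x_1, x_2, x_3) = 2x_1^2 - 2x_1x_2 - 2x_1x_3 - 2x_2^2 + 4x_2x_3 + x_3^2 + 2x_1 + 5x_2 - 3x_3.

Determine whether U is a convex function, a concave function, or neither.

neither

U is quadratic, so its Hessian is the constant matrix H = [[4, -2, -2], [-2, -4, 4], [-2, 4, 2]].
Leading principal minors: 4, -20, -56.
Neither pattern holds ⇒ H is indefinite ⇒ neither convex nor concave.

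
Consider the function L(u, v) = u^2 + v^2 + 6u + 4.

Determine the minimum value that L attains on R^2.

L(u,v) separates as P(u) + Q(v) + 4, so its minimum is min P + min Q + 4.
P'(u) = 2u + 6 vanishes at u ∈ {-3}; Q'(v) = 2v vanishes at v ∈ {0}.
Local minima of P (where P''>0): P(-3)=-9. Local minima of Q: Q(0)=0.
So the global minimum of L is P(-3) + Q(0) + 4 = -9 + 0 + 4 = -5, attained at (-3, 0).

-5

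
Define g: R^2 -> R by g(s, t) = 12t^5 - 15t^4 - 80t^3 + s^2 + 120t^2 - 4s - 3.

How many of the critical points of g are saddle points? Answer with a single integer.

2

g separates as a function of s plus a function of t, so ∇g=0 decouples.
∂g/∂s = 2(s - 2) = 0 at s ∈ {2}; ∂g/∂t = 60t(t - 2)(t - 1)(t + 2) = 0 at t ∈ {-2, 0, 1, 2}.
The Hessian is diagonal: diag(g_ss, g_tt). Second derivatives: g_ss(2)=2; g_tt(-2)=-1440, g_tt(0)=240, g_tt(1)=-180, g_tt(2)=480.
Saddle points occur where the two diagonal entries have opposite signs: (2, -2), (2, 1). Count: 2.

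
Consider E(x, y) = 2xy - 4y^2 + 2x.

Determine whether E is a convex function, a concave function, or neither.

E is quadratic, so its Hessian is the constant matrix H = [[0, 2], [2, -8]].
det(H) = -4, tr(H) = -8.
det(H) < 0, so H is indefinite: neither convex nor concave.

neither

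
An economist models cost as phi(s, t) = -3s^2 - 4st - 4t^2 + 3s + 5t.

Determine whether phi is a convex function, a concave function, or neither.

concave

phi is quadratic, so its Hessian is the constant matrix H = [[-6, -4], [-4, -8]].
det(H) = 32, tr(H) = -14.
det(H) > 0 and tr(H) < 0, so H is negative definite everywhere: concave.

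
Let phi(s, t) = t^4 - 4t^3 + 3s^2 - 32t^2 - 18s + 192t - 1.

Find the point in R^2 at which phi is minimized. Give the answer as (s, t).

(3, -4)

phi(s,t) separates as P(s) + Q(t) − 1, so its minimum is min P + min Q − 1.
P'(s) = 6s - 18 vanishes at s ∈ {3}; Q'(t) = 4(t - 4)(t - 3)(t + 4) vanishes at t ∈ {-4, 3, 4}.
Local minima of P (where P''>0): P(3)=-27. Local minima of Q: Q(-4)=-768, Q(4)=256.
So the global minimum of phi is P(3) + Q(-4) − 1 = -27 − 768 − 1 = -796, attained at (3, -4).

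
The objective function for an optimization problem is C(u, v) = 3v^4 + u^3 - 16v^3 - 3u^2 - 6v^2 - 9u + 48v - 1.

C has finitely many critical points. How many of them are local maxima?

C separates as a function of u plus a function of v, so ∇C=0 decouples.
∂C/∂u = 3(u - 3)(u + 1) = 0 at u ∈ {-1, 3}; ∂C/∂v = 12(v - 4)(v - 1)(v + 1) = 0 at v ∈ {-1, 1, 4}.
The Hessian is diagonal: diag(C_uu, C_vv). Second derivatives: C_uu(-1)=-12, C_uu(3)=12; C_vv(-1)=120, C_vv(1)=-72, C_vv(4)=180.
Local maxima occur where both diagonal entries negative: (-1, 1). Count: 1.

1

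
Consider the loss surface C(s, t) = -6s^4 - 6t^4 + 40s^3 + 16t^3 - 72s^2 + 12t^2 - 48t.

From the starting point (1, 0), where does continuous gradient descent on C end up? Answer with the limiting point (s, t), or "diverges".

C is separable, so gradient descent decouples: s follows -∂C/∂s, t follows -∂C/∂t.
∂C/∂s = -24s(s - 3)(s - 2); at s=1 this is -48, so s increases.
∂C/∂t = -24(t - 2)(t - 1)(t + 1); at t=0 this is -48, so t increases.
s converges to its nearest critical value 2 (a local min of the s-part); t converges to 1. The iterate converges to (2, 1).

(2, 1)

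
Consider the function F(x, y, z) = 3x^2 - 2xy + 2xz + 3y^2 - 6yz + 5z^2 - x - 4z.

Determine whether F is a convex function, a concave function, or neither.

F is quadratic, so its Hessian is the constant matrix H = [[6, -2, 2], [-2, 6, -6], [2, -6, 10]].
Leading principal minors: 6, 32, 128.
All positive ⇒ H ≻ 0 ⇒ convex.

convex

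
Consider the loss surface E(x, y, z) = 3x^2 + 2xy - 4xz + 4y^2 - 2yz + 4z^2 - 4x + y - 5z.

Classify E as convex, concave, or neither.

E is quadratic, so its Hessian is the constant matrix H = [[6, 2, -4], [2, 8, -2], [-4, -2, 8]].
Leading principal minors: 6, 44, 232.
All positive ⇒ H ≻ 0 ⇒ convex.

convex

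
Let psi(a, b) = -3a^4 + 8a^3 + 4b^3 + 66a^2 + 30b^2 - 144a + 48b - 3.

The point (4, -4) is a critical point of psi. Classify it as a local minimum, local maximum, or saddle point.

The mixed partial ∂²psi/∂a∂b is 0, so the Hessian at any point is diag(psi_aa, psi_bb) = diag(12(-3a^2 + 4a + 11), 12(2b + 5)).
At (4, -4): H = diag(-252, -36).
Both eigenvalues are negative, so H is negative definite: a local maximum.

local maximum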